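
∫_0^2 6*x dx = 12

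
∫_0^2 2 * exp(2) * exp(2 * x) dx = -exp(2) + exp(6)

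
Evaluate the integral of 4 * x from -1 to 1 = 0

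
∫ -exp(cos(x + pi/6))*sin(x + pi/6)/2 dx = exp(cos(x + pi/6))/2 + C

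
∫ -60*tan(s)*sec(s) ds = -60*sec(s) + C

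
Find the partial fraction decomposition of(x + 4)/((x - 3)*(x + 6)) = 2/(9*(x + 6)) + 7/(9*(x - 3))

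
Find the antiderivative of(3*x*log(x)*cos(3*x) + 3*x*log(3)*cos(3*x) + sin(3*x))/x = log(3*x)*sin(3*x) + C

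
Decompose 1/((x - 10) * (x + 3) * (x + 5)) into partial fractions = 1/(30*(x + 5)) - 1/(26*(x + 3)) + 1/(195*(x - 10))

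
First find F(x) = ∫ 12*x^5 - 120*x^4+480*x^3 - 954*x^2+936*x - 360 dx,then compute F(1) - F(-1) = -1404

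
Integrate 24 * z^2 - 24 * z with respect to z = 8*z^3 - 12*z^2 + C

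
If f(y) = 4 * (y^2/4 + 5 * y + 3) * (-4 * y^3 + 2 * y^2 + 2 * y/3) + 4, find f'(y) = -20*y^4 - 312*y^3 - 22*y^2 + 224*y/3 + 8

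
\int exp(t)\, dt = exp(t) + C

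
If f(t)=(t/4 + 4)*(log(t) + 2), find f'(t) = (t*log(t) + 3*t + 16)/(4*t)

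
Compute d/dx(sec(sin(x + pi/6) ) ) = cos(x + pi/6)*tan(sin(x + pi/6))*sec(sin(x + pi/6))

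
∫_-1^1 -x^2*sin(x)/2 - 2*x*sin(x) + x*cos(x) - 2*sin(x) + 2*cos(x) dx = 4*cos(1)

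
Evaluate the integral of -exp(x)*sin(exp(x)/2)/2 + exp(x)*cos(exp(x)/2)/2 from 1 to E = -sin(E/2) - cos(E/2) + cos(exp(E)/2) + sin(exp(E)/2)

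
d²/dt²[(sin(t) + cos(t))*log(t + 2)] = (-sqrt(2)*t^2*log(t + 2)*sin(t + pi/4) - 4*sqrt(2)*t*log(t + 2)*sin(t + pi/4) + 2*sqrt(2)*t*cos(t + pi/4) - 4*sqrt(2)*log(t + 2)*sin(t + pi/4) - 5*sin(t) + 3*cos(t))/(t^2 + 4*t + 4)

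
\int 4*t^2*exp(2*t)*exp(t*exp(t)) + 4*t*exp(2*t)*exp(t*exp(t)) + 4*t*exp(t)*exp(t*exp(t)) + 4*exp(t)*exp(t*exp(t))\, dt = 4*t*exp(t*(exp(t) + 1)) + C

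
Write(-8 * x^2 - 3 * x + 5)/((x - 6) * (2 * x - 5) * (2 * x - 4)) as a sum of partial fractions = 15/(2*x - 5) - 33/(8*(x - 2)) - 43/(8*(x - 6))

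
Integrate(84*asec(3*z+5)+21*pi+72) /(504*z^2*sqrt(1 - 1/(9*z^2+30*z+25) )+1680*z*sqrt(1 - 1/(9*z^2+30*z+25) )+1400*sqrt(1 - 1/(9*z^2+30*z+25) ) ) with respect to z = (4*asec(3*z + 5) + pi)^2/64 + 3*asec(3*z + 5)/7 + C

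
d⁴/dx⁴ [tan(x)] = 24*tan(x)^5 + 40*tan(x)^3 + 16*tan(x)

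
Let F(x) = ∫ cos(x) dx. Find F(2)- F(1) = -sin(1) + sin(2)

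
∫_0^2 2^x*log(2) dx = 3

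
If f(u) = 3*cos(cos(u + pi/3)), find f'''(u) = -3*sin(u + pi/3)^3*sin(cos(u + pi/3)) - 3*sin(u + pi/3)*sin(cos(u + pi/3)) - 9*sin(u + pi/3)*cos(u + pi/3)*cos(cos(u + pi/3))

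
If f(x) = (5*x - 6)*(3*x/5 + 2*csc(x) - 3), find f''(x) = -10*x/sin(x) + 20*x/sin(x)^3 + 6 + 12/sin(x) - 20*cos(x)/sin(x)^2 - 24/sin(x)^3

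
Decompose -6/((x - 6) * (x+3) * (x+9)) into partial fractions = -1/(15*(x + 9)) + 1/(9*(x + 3)) - 2/(45*(x - 6))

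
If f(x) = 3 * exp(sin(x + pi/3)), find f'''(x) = 3*(sin(x)^2/2 - sqrt(3)*sin(x)*cos(x)/2 - 3*sin(x + pi/3) - 3/4)*exp(sqrt(3)*cos(x)/2)*exp(sin(x)/2)*cos(x + pi/3)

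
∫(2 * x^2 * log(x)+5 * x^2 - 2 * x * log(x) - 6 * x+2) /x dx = ((x - 1)^2 + 1)*(log(x) + 2) + C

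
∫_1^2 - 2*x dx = -3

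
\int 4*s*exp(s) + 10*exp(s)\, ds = (4*s + 6)*exp(s) + C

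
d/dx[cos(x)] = -sin(x)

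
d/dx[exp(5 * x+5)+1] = 5*exp(5*x + 5)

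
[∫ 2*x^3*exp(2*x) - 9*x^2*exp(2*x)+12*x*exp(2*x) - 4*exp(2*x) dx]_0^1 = 8 - exp(2)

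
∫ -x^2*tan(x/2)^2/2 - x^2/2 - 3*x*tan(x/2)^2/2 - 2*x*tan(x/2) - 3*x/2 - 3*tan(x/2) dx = -x*(x + 3)*tan(x/2) + C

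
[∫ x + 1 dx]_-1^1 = 2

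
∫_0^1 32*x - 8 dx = 8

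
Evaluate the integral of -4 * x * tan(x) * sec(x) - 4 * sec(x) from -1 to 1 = -8*sec(1)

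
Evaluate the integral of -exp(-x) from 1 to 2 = -exp(-1) + exp(-2)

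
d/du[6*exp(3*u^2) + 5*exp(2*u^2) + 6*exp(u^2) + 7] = 36*u*exp(3*u^2) + 20*u*exp(2*u^2) + 12*u*exp(u^2)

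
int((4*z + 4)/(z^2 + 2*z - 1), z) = 2*log((z + 1)^2 - 2) + C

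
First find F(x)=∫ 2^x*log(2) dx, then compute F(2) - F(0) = 3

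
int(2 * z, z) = z^2 + C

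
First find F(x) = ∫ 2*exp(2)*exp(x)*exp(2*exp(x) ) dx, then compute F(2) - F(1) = -exp(2 + 2*E) + exp(2 + 2*exp(2))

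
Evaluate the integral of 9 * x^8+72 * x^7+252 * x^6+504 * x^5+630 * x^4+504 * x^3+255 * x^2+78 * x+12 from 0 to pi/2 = -2 + (1 + pi/2)^3 + (1 + pi/2)^9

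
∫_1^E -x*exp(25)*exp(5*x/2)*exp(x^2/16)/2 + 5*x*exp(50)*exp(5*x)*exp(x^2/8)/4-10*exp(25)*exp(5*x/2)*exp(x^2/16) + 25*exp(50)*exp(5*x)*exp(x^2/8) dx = -5*exp(441/8) - 4*exp((E/4 + 5)^2) + 4*exp(441/16) + 5*exp(2*(E/4 + 5)^2)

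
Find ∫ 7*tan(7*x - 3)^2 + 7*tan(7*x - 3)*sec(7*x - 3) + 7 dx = tan(7*x - 3) + sec(7*x - 3) + C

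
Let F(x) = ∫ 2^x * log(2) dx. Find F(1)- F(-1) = 3/2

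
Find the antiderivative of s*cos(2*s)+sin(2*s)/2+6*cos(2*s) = (s/2 + 3)*sin(2*s) + C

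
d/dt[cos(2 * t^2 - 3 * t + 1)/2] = (3/2 - 2*t)*sin(2*t^2 - 3*t + 1)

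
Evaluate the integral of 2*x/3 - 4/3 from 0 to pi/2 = -4/3 + (-2 + pi/2)^2/3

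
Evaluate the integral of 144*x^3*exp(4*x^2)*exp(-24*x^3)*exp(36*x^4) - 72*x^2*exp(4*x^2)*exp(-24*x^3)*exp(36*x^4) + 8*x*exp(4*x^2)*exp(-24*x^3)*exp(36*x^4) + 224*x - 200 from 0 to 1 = -89 + exp(16)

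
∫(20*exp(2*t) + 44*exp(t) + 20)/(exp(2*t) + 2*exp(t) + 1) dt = 2*((10*t - 11)*(exp(t) + 1) + 2*exp(t))/(exp(t) + 1) + C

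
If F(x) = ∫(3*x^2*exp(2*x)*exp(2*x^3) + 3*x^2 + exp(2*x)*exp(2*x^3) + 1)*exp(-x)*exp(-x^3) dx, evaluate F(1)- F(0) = -exp(-2) + exp(2)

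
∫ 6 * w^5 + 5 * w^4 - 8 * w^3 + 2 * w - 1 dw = w^6 + w^5 - 2*w^4 + w^2 - w + C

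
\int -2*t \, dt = -t^2 + C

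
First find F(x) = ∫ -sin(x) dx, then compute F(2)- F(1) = -cos(1) + cos(2)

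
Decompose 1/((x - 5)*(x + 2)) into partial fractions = -1/(7*(x + 2)) + 1/(7*(x - 5))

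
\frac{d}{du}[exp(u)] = exp(u)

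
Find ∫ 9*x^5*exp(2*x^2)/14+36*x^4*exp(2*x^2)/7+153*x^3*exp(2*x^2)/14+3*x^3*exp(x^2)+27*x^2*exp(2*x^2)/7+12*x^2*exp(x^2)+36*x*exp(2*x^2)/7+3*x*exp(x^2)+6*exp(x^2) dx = 3*x*(x + 4)*(3*x*(x + 4)*exp(x^2) + 28)*exp(x^2)/56 + C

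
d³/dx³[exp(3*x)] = 27*exp(3*x)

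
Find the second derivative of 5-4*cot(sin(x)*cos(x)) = 8*(-(1 - cos(2*x))^2*cos(sin(2*x)/2)/sin(sin(2*x)/2) - sin(2*x) - 2*cos(2*x)*cos(sin(2*x)/2)/sin(sin(2*x)/2) + cos(sin(2*x)/2)/sin(sin(2*x)/2))/sin(sin(2*x)/2)^2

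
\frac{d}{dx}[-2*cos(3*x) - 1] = 6*sin(3*x)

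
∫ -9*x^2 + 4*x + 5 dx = -3*x^3 + 2*x^2 + 5*x + C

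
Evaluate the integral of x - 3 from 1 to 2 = -3/2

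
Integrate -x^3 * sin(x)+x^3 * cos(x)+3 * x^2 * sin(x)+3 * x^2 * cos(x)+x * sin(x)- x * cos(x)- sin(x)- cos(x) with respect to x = sqrt(2)*x*(x^2 - 1)*sin(x + pi/4) + C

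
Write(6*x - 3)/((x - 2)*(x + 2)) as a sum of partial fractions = 15/(4*(x + 2)) + 9/(4*(x - 2))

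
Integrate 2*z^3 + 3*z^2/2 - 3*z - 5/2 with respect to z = z^4/2 + z^3/2 - 3*z^2/2 - 5*z/2 + C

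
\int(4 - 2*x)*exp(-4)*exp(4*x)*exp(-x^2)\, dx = exp(-(x - 2)^2) + C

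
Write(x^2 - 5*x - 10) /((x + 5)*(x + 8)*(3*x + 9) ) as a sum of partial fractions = 94/(45*(x + 8)) - 20/(9*(x + 5)) + 7/(15*(x + 3))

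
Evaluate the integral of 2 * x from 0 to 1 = 1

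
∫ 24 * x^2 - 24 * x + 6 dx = 8*x^3 - 12*x^2 + 6*x + C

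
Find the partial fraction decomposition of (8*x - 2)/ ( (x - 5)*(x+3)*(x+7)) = -29/(24*(x + 7)) + 13/(16*(x + 3)) + 19/(48*(x - 5))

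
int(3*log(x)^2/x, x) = log(x)^3 + C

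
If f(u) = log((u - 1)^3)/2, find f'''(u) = 3/(u^3 - 3*u^2 + 3*u - 1)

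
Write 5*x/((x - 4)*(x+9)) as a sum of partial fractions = 45/(13*(x + 9)) + 20/(13*(x - 4))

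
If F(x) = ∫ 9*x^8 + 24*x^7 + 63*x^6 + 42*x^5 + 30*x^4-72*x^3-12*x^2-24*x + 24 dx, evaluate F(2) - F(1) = 2736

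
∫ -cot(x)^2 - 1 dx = cot(x) + C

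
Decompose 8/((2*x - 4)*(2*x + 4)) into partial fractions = -1/(2*(x + 2)) + 1/(2*(x - 2))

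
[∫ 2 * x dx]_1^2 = 3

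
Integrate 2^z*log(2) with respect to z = 2^z + C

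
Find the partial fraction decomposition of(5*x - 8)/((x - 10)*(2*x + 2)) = 13/(22*(x + 1)) + 21/(11*(x - 10))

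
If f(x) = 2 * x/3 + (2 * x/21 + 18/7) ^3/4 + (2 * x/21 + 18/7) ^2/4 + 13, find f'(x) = 2*x^2/3087 + 122*x/3087 + 1298/1029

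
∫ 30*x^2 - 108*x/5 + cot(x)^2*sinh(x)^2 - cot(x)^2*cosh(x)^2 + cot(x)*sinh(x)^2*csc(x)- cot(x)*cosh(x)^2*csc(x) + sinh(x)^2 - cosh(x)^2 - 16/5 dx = -2*(x - 1)*(-25*x^2 + 2*x + 10)/5 + cot(x) + csc(x) + C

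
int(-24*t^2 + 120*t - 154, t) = -8*t^3 + 60*t^2 - 154*t + C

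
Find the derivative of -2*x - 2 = -2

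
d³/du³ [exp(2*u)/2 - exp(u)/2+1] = 4*exp(2*u) - exp(u)/2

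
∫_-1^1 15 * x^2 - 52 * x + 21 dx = 52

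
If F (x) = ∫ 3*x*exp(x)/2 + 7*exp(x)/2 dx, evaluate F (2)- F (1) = -7*E/2 + 5*exp(2)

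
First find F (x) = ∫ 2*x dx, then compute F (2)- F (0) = 4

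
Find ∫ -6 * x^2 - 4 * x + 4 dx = -2*x^3 - 2*x^2 + 4*x + C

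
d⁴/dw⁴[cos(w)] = cos(w)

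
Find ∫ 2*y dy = y^2 + C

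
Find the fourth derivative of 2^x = 2^x*log(2)^4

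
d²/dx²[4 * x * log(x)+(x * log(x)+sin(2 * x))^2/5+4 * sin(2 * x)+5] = 2*(-4*x^2*log(x)*sin(2*x) + 8*x*(1 - cos(2*x))^2 + x*log(x)^2 + 4*x*log(x)*cos(2*x) + 3*x*log(x) - 40*x*sin(2*x) + 20*x*cos(2*x) - 11*x + sin(2*x) + 10)/(5*x)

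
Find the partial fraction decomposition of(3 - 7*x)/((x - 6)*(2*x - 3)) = 5/(3*(2*x - 3)) - 13/(3*(x - 6))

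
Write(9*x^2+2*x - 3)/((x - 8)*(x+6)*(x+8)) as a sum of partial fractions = 557/(32*(x + 8)) - 309/(28*(x + 6)) + 589/(224*(x - 8))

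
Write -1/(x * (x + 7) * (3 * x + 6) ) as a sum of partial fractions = -1/(105*(x + 7)) + 1/(30*(x + 2)) - 1/(42*x)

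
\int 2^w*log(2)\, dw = 2^w + C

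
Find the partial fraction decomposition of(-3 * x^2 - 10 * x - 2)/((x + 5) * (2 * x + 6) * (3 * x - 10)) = -309/(475*(3*x - 10)) - 27/(100*(x + 5)) - 1/(76*(x + 3))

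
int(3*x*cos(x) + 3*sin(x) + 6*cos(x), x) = (3*x + 6)*sin(x) + C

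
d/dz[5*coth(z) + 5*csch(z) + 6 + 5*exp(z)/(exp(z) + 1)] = -5*(exp(2*z)*cosh(z) + exp(2*z) - exp(z)*cosh(z)^2 + 2*exp(z)*cosh(z) + 3*exp(z) + cosh(z) + 1)/((exp(z) + 1)^2*sinh(z)^2)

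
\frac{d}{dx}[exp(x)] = exp(x)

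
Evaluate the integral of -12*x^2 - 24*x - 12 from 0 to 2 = -104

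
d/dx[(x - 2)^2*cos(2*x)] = -2*x^2*sin(2*x) + 8*x*sin(2*x) + 2*x*cos(2*x) - 8*sin(2*x) - 4*cos(2*x)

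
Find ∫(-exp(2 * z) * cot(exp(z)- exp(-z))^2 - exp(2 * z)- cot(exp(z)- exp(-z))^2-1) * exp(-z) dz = cot(2*sinh(z)) + C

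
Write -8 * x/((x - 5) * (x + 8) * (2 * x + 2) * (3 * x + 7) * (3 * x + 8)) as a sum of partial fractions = -18/(115*(3*x + 8)) + 63/(374*(3*x + 7)) + 2/(1547*(x + 8)) - 1/(210*(x + 1)) - 5/(9867*(x - 5))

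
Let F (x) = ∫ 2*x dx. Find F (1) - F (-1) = 0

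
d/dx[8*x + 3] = 8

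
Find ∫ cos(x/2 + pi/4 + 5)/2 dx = sin(x/2 + pi/4 + 5) + C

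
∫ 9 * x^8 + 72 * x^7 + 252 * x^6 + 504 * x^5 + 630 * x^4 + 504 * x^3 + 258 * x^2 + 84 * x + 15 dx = x^9 + 9*x^8 + 36*x^7 + 84*x^6 + 126*x^5 + 126*x^4 + 86*x^3 + 42*x^2 + 15*x + C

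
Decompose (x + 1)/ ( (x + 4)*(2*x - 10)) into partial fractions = 1/(6*(x + 4)) + 1/(3*(x - 5))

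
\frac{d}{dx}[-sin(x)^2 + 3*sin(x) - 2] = -sin(2*x) + 3*cos(x)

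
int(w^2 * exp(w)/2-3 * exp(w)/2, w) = (w^2 - 2*w - 1)*exp(w)/2 + C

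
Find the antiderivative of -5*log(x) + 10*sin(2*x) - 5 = -5*x*log(x) + 10*sin(x)^2 + C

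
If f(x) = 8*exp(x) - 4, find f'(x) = 8*exp(x)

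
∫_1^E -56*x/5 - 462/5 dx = -35*(2*E/5 + 4)^2 + 98*E/5 + 658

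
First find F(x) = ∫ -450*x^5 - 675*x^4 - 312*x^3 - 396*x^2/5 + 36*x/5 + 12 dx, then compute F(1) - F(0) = -1494/5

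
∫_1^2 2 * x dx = 3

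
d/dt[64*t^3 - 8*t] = 192*t^2 - 8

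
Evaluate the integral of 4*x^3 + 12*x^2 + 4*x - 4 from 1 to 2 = 45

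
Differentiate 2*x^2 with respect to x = 4*x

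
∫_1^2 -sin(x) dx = -cos(1) + cos(2)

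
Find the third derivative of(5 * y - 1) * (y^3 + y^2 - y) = 120*y + 24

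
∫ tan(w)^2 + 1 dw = tan(w) + C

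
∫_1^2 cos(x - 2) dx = sin(1)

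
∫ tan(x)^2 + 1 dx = tan(x) + C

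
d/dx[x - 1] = 1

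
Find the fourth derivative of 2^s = 2^s*log(2)^4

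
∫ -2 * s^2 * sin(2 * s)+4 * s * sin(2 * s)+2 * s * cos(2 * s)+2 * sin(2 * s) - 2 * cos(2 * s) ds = ((s - 1)^2 - 2)*cos(2*s) + C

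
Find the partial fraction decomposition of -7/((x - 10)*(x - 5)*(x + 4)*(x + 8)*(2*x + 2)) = -1/(1872*(x + 8)) + 1/(432*(x + 4)) - 1/(396*(x + 1)) + 7/(7020*(x - 5)) - 1/(3960*(x - 10))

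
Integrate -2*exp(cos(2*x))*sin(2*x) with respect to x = exp(cos(2*x)) + C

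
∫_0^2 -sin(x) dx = -1 + cos(2)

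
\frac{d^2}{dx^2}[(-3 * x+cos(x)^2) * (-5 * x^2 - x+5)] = 10*x^2*cos(2*x) + 20*x*sin(2*x) + 2*x*cos(2*x) + 90*x + 2*sin(2*x) - 15*cos(2*x) + 1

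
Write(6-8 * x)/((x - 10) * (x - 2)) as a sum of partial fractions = 5/(4*(x - 2)) - 37/(4*(x - 10))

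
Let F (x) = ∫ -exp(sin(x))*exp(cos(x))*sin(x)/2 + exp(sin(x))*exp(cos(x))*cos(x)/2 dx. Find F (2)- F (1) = -exp(cos(1) + sin(1))/2 + exp(cos(2) + sin(2))/2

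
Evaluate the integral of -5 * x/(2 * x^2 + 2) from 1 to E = -5*log(1 + exp(2))/4 + 5*log(2)/4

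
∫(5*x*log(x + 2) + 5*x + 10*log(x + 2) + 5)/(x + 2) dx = 5*(x + 1)*log(x + 2) + C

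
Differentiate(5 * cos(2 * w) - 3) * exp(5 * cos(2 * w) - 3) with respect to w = 5*(4*sin(2*w) - 5*sin(4*w))*exp(2)*exp(5*cos(2*w) - 5)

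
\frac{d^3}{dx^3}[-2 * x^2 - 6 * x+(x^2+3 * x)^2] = 24*x + 36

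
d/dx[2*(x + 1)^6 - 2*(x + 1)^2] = 12*x^5 + 60*x^4 + 120*x^3 + 120*x^2 + 56*x + 8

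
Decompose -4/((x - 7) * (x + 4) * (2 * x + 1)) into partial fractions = 16/(105*(2*x + 1)) - 4/(77*(x + 4)) - 4/(165*(x - 7))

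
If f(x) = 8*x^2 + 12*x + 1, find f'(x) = 16*x + 12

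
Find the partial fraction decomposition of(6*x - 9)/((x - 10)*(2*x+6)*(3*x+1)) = 99/(496*(3*x + 1)) - 27/(208*(x + 3)) + 51/(806*(x - 10))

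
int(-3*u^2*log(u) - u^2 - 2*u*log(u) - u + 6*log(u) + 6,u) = u*(-u^2 - u + 6)*log(u) + C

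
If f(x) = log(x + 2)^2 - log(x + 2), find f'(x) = (2*log(x + 2) - 1)/(x + 2)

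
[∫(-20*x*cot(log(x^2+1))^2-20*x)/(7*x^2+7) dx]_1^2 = -10*cot(log(2))/7 + 10*cot(log(5))/7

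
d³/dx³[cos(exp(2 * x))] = 8*(exp(4*x)*sin(exp(2*x)) - 3*exp(2*x)*cos(exp(2*x)) - sin(exp(2*x)))*exp(2*x)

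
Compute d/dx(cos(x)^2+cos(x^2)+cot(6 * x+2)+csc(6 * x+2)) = -2*x*sin(x^2) - sin(2*x) - 6*cot(6*x + 2)^2 - 6*cot(6*x + 2)*csc(6*x + 2) - 6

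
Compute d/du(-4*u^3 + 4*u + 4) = 4 - 12*u^2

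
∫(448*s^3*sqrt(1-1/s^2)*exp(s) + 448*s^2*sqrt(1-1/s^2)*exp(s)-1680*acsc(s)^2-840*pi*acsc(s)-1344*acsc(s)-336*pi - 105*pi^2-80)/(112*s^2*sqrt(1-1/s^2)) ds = 4*s*exp(s) + 5*(4*acsc(s) + pi)^3/64 + 3*(4*acsc(s) + pi)^2/8 + 5*acsc(s)/7 + C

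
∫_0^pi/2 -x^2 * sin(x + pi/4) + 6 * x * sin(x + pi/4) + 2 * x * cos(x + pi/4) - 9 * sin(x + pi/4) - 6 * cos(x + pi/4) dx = -9*sqrt(2)/2 - sqrt(2)*(-3 + pi/2)^2/2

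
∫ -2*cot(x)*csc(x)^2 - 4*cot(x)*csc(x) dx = (csc(x) + 2)^2 + C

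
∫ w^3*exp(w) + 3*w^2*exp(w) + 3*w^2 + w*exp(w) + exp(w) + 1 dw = w*(w^2 + 1)*(exp(w) + 1) + C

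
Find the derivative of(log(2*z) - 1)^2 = (2*log(z) - 2 + 2*log(2))/z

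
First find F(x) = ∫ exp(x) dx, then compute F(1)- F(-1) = E - exp(-1)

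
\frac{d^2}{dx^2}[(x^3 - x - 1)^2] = 30*x^4 - 24*x^2 - 12*x + 2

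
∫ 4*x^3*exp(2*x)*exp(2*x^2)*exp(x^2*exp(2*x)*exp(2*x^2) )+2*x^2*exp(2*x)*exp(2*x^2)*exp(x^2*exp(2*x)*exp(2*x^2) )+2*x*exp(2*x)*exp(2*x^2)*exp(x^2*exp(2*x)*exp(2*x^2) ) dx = exp(x^2*exp(2*x*(x + 1))) + C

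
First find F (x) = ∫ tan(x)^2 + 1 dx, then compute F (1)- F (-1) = 2*tan(1)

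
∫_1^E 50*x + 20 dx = -49 + (2 + 5*E)^2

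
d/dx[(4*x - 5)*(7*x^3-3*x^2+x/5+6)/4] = 28*x^3 - 141*x^2/4 + 79*x/10 + 23/4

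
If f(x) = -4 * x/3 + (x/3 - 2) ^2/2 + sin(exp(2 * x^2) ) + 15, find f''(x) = -16*x^2*exp(4*x^2)*sin(exp(2*x^2)) + 16*x^2*exp(2*x^2)*cos(exp(2*x^2)) + 4*exp(2*x^2)*cos(exp(2*x^2)) + 1/9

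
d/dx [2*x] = 2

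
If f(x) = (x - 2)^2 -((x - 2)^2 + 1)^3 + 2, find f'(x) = -6*x^5 + 60*x^4 - 252*x^3 + 552*x^2 - 628*x + 296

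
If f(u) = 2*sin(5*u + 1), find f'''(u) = -250*cos(5*u + 1)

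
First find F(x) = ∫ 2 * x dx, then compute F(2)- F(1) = 3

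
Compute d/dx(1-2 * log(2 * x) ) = -2/x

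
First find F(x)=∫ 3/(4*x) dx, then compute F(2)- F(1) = 3*log(2)/4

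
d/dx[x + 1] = 1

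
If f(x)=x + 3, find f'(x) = 1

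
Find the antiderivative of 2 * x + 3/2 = x^2 + 3*x/2 + C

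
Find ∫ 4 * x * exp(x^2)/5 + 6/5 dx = 6*x/5 + 2*exp(x^2)/5 + C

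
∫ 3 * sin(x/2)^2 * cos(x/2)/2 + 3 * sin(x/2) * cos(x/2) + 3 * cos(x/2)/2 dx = (sin(x/2) + 1)^3 + C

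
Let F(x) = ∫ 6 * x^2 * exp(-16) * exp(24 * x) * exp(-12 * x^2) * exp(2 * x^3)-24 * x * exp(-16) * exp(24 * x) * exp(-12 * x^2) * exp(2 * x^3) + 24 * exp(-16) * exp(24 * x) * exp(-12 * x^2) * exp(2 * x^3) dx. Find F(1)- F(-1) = -exp(-54) + exp(-2)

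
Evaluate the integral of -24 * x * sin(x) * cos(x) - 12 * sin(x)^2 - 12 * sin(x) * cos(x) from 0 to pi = 0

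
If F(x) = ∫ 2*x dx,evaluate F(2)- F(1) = 3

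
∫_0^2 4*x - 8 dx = -8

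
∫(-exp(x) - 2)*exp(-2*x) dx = (exp(x) + 1)*exp(-2*x) + C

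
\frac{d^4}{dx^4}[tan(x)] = 24*tan(x)^5 + 40*tan(x)^3 + 16*tan(x)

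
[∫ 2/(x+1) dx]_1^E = -2*log(2) + 2*log(1 + E)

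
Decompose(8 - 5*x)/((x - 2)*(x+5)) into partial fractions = -33/(7*(x + 5)) - 2/(7*(x - 2))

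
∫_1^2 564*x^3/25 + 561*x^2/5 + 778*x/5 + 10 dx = 2949/5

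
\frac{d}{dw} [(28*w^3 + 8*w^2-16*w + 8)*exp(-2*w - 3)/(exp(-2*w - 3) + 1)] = (-56*w^3*exp(2*w + 3) + 68*w^2*exp(2*w + 3) + 84*w^2 + 48*w*exp(2*w + 3) + 16*w - 32*exp(2*w + 3) - 16)/(exp(6)*exp(4*w) + 2*exp(3)*exp(2*w) + 1)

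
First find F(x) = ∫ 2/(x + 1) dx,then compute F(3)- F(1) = 2*log(2)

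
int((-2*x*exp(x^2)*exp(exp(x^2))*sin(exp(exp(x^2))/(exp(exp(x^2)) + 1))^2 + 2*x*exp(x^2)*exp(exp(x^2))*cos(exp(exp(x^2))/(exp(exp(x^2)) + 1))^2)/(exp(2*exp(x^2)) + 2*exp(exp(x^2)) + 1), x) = sin(2*exp(exp(x^2))/(exp(exp(x^2)) + 1))/2 + C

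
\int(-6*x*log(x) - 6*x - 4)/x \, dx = -2*(3*x + 2)*log(x) + C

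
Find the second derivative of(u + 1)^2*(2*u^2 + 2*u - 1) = 24*u^2 + 36*u + 10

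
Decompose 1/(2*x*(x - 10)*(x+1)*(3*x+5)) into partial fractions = -27/(700*(3*x + 5)) + 1/(44*(x + 1)) + 1/(7700*(x - 10)) - 1/(100*x)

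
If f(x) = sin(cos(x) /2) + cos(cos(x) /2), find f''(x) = -sqrt(2)*(sin(x)^2*sin((2*cos(x) + pi)/4) + 2*cos(x)*cos((2*cos(x) + pi)/4))/4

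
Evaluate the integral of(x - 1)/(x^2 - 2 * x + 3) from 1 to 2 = -log(2)/2 + log(3)/2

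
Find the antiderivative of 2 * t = t^2 + C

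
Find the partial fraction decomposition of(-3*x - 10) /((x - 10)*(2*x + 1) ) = 17/(21*(2*x + 1)) - 40/(21*(x - 10))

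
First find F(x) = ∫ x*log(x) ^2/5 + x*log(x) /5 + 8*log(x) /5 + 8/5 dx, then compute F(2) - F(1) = 2*log(2)^2/5 + 16*log(2)/5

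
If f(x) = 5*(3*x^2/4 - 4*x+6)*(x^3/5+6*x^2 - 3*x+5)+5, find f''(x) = 15*x^3 + 222*x^2 - 1503*x/2 + 1035/2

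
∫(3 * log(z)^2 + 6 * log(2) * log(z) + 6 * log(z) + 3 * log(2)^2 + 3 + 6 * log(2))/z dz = (log(2*z) + 1)^3 + C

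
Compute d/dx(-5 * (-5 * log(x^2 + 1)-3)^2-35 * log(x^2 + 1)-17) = (-500*x*log(x^2 + 1) - 370*x)/(x^2 + 1)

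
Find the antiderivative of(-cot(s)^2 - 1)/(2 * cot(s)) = log(cot(s))/2 + C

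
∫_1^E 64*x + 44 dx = -84 + 12*E + 2*(-4*E - 2)^2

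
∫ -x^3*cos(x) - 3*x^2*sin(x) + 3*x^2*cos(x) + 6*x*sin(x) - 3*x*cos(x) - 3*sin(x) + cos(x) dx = -(x - 1)^3*sin(x) + C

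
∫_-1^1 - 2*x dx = 0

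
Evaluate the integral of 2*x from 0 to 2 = 4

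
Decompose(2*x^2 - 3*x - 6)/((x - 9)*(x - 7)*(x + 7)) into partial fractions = 113/(224*(x + 7)) - 71/(28*(x - 7)) + 129/(32*(x - 9))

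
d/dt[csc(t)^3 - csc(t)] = (1 - 3/sin(t)^2)*cos(t)/sin(t)^2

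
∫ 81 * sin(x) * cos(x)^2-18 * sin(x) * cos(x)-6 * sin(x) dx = 3*(-9*cos(x)^2 + 3*cos(x) + 2)*cos(x) + C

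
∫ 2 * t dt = t^2 + C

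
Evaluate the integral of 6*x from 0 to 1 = 3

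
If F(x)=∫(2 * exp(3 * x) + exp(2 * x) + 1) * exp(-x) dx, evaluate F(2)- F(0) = (1 + exp(2))*(-exp(-2) + exp(2))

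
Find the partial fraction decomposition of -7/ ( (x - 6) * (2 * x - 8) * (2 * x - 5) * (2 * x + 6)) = -2/(33*(2*x - 5)) + 1/(396*(x + 3)) + 1/(24*(x - 4)) - 1/(72*(x - 6))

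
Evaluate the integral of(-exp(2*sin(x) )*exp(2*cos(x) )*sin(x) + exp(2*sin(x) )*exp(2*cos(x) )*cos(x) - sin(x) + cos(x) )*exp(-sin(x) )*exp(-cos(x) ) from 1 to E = -exp(cos(1) + sin(1)) - exp(-sin(E) - cos(E)) + exp(-sin(1) - cos(1)) + exp(cos(E) + sin(E))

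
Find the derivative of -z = -1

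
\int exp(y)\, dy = exp(y) + C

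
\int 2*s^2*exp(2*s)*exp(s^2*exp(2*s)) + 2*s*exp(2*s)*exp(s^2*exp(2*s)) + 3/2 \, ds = 3*s/2 + exp(s^2*exp(2*s)) + C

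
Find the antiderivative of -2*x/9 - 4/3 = -x^2/9 - 4*x/3 + C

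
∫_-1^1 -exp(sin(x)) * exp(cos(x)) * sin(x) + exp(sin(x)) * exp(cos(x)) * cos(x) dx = -exp(-sin(1) + cos(1)) + exp(cos(1) + sin(1))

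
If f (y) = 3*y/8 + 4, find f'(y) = 3/8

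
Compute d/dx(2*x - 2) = 2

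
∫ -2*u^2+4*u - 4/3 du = -2*u^3/3 + 2*u^2 - 4*u/3 + C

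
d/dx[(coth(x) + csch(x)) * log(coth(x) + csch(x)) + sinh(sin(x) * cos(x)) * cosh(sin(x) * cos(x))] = -(log(1/tanh(x) + 1/sinh(x))*cosh(x) + log(1/tanh(x) + 1/sinh(x)) - 2*cos(2*x)*sinh(x)^2*sinh(sin(2*x)/2)^2 - cos(2*x)*sinh(x)^2 + cosh(x) + 1)/sinh(x)^2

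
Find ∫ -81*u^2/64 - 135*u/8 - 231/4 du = -27*u^3/64 - 135*u^2/16 - 231*u/4 + C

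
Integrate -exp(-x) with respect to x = exp(-x) + C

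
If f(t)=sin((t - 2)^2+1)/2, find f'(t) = (t - 2)*cos(t^2 - 4*t + 5)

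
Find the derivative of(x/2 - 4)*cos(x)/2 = -x*sin(x)/4 + 2*sin(x) + cos(x)/4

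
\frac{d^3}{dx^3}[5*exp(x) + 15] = 5*exp(x)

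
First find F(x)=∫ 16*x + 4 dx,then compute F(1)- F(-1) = 8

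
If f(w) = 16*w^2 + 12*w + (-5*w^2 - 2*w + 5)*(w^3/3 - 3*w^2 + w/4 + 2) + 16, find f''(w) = -100*w^3/3 + 172*w^2 + 77*w/2 - 19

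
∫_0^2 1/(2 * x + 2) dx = log(3)/2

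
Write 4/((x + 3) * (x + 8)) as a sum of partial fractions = -4/(5*(x + 8)) + 4/(5*(x + 3))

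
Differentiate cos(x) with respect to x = -sin(x)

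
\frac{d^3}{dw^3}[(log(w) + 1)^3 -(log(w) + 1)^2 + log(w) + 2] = (6*log(w)^2 - 10*log(w) - 2)/w^3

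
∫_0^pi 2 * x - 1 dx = -pi + pi^2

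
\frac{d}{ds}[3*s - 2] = 3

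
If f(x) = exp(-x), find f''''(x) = exp(-x)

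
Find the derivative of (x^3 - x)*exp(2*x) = 2*x^3*exp(2*x) + 3*x^2*exp(2*x) - 2*x*exp(2*x) - exp(2*x)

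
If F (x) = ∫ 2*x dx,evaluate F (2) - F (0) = 4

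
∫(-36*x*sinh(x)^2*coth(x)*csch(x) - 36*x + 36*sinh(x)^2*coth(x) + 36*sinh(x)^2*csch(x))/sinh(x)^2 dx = 36*x*(coth(x) + csch(x)) + C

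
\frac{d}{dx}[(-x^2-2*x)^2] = 4*x^3 + 12*x^2 + 8*x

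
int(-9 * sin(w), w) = 9*cos(w) + C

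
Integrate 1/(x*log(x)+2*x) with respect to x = log(log(x) + 2) + C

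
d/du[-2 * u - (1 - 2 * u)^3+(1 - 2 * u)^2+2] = 24*u^2 - 16*u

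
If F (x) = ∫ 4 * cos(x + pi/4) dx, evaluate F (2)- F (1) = -4*sin(pi/4 + 1) + 4*sin(pi/4 + 2)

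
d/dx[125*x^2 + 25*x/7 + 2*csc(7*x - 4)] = 250*x - 14*cot(7*x - 4)*csc(7*x - 4) + 25/7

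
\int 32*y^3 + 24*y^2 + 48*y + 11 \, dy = 8*y^4 + 8*y^3 + 24*y^2 + 11*y + C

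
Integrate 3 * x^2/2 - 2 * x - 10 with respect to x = x^3/2 - x^2 - 10*x + C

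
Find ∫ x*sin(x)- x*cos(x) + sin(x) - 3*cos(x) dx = -sqrt(2)*(x + 2)*sin(x + pi/4) + C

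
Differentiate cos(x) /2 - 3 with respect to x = -sin(x)/2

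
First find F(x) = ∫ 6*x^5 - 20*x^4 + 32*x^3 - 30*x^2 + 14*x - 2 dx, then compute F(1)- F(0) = 0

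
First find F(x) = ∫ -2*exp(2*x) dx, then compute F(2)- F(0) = 1 - exp(4)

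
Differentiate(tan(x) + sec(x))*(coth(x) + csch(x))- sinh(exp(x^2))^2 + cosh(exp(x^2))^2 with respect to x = (cos(x)*cosh(x) + cos(x) - sinh(x) - sinh(2*x)/2)/((sin(x) - 1)*sinh(x)^2)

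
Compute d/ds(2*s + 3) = 2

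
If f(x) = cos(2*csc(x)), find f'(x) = 2*sin(2*csc(x))*cot(x)*csc(x)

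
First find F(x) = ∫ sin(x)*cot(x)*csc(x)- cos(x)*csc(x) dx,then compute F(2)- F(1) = 0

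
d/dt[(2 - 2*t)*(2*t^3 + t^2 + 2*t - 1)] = -16*t^3 + 6*t^2 - 4*t + 6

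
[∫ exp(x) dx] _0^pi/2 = -1 + exp(pi/2)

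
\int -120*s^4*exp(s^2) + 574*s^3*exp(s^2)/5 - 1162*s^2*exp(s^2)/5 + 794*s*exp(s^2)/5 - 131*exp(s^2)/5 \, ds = -(12*s - 11)*(25*s^2 - s + 10)*exp(s^2)/5 + C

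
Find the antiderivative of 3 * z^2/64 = z^3/64 + C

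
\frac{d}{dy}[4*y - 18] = 4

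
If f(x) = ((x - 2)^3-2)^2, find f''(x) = 30*x^4 - 240*x^3 + 720*x^2 - 984*x + 528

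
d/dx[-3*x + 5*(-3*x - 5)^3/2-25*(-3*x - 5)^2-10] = -405*x^2/2 - 1125*x - 2631/2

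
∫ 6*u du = 3*u^2 + C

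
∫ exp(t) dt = exp(t) + C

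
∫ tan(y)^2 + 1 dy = tan(y) + C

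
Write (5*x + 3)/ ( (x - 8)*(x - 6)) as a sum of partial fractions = -33/(2*(x - 6)) + 43/(2*(x - 8))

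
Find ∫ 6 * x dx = 3*x^2 + C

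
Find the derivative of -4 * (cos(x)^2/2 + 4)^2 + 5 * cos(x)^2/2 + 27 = 29*sin(2*x)/2 + sin(4*x)/2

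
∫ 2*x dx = x^2 + C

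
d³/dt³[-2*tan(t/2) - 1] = -3*tan(t/2)^4/2 - 2*tan(t/2)^2 - 1/2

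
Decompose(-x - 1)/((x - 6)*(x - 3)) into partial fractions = 4/(3*(x - 3)) - 7/(3*(x - 6))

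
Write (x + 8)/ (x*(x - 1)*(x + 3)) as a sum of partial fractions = 5/(12*(x + 3)) + 9/(4*(x - 1)) - 8/(3*x)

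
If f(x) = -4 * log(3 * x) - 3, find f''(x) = 4/x^2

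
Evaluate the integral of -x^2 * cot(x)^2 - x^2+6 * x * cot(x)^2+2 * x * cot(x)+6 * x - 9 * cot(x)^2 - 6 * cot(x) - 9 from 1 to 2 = -4*cot(1) + cot(2)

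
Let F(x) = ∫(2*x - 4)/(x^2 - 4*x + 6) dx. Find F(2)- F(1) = -log(9) + log(6)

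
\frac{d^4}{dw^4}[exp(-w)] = exp(-w)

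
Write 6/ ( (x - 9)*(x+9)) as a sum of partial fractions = -1/(3*(x + 9)) + 1/(3*(x - 9))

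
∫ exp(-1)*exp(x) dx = exp(x - 1) + C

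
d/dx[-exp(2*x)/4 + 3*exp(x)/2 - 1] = -exp(2*x)/2 + 3*exp(x)/2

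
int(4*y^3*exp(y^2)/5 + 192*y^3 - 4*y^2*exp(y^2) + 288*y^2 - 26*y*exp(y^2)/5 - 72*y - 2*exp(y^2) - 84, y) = -12*y^2 - 12*y - (-2*y^2 + 10*y + 15)*exp(y^2)/5 + 3*(4*y^2 + 4*y - 3)^2 + C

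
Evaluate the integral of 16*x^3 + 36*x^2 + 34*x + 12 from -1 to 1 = 48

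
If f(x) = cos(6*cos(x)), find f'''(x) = -216*sin(x)^3*sin(6*cos(x)) - 6*sin(x)*sin(6*cos(x)) - 108*sin(x)*cos(x)*cos(6*cos(x))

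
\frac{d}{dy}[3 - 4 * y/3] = -4/3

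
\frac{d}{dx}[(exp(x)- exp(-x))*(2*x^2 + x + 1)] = (2*x^2*exp(2*x) + 2*x^2 + 5*x*exp(2*x) - 3*x + 2*exp(2*x))*exp(-x)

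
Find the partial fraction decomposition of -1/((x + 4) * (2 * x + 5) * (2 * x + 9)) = -1/(2*(2*x + 9)) - 1/(6*(2*x + 5)) + 1/(3*(x + 4))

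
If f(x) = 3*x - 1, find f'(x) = 3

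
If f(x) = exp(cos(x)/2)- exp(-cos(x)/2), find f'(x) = -(exp(cos(x)) + 1)*exp(-cos(x)/2)*sin(x)/2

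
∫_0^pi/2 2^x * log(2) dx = -1 + 2^(pi/2)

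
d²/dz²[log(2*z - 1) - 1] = -4/(4*z^2 - 4*z + 1)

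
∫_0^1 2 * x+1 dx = 2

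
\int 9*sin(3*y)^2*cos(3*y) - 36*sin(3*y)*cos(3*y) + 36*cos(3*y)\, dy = (sin(3*y) - 2)^3 + C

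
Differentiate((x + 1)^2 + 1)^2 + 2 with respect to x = 4*x^3 + 12*x^2 + 16*x + 8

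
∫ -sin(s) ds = cos(s) + C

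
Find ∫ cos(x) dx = sin(x) + C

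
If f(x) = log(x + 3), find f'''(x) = 2/(x^3 + 9*x^2 + 27*x + 27)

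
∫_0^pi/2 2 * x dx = pi^2/4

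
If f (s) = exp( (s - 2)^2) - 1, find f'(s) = 2*s*exp(s^2 - 4*s + 4) - 4*exp(s^2 - 4*s + 4)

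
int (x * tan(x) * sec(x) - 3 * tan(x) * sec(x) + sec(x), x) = (x - 3)*sec(x) + C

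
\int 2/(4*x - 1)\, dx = log(4*x - 1)/2 + C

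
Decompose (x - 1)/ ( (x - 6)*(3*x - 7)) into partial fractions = -4/(11*(3*x - 7)) + 5/(11*(x - 6))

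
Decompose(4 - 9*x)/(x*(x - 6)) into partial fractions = -25/(3*(x - 6)) - 2/(3*x)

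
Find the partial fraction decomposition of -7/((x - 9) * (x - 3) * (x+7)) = -7/(160*(x + 7)) + 7/(60*(x - 3)) - 7/(96*(x - 9))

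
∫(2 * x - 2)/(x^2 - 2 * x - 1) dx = log(3*(x - 1)^2 - 6) + C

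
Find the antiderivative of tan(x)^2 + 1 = tan(x) + C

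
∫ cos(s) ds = sin(s) + C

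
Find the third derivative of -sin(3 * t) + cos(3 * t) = 27*sin(3*t) + 27*cos(3*t)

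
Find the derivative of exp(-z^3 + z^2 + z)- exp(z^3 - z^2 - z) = -3*z^2*exp(-z^3 + z^2 + z) - 3*z^2*exp(z^3 - z^2 - z) + 2*z*exp(-z^3 + z^2 + z) + 2*z*exp(z^3 - z^2 - z) + exp(-z^3 + z^2 + z) + exp(z^3 - z^2 - z)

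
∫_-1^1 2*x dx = 0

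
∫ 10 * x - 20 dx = 5*x^2 - 20*x + C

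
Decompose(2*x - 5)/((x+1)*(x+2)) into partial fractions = 9/(x + 2) - 7/(x + 1)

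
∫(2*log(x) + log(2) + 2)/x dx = (log(x) + 2)*log(2*x) + C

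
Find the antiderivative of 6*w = 3*w^2 + C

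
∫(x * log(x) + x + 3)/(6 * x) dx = (x + 3)*log(x)/6 + C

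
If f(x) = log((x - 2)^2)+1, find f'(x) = 2/(x - 2)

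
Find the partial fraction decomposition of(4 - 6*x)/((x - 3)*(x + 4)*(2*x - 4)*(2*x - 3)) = -20/(33*(2*x - 3)) - 1/(33*(x + 4)) + 2/(3*(x - 2)) - 1/(3*(x - 3))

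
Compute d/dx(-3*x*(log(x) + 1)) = -3*log(x) - 6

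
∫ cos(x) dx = sin(x) + C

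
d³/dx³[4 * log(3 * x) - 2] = 8/x^3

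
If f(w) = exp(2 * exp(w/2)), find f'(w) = exp(w/2 + 2*exp(w/2))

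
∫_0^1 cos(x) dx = sin(1)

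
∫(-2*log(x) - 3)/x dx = -(log(x) + 1)^2 - log(x) + C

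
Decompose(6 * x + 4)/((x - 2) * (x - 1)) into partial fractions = -10/(x - 1) + 16/(x - 2)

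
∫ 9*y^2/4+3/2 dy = 3*y^3/4 + 3*y/2 + C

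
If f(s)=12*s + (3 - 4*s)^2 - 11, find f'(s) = 32*s - 12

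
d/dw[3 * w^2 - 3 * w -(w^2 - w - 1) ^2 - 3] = -4*w^3 + 6*w^2 + 8*w - 5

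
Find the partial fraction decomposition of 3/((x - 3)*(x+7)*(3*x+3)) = 1/(60*(x + 7)) - 1/(24*(x + 1)) + 1/(40*(x - 3))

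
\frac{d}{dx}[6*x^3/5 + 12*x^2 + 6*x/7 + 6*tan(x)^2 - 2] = 18*x^2/5 + 24*x + 12*sin(x)/cos(x)^3 + 6/7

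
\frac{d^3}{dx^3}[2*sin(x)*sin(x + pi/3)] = -8*sin(2*x + pi/3)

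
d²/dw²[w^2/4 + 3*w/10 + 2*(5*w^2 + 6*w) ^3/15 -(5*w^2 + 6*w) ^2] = 500*w^4 + 1200*w^3 + 564*w^2 - 936*w/5 - 143/2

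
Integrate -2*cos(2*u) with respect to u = -sin(2*u) + C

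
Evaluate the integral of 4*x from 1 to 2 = 6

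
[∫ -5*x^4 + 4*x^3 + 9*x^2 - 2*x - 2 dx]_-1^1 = 0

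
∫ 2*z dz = z^2 + C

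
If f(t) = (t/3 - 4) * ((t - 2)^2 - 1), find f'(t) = t^2 - 32*t/3 + 17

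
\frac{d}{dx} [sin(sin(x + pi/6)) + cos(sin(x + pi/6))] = sqrt(2)*cos(x + pi/6)*cos(sqrt(3)*sin(x)/2 + cos(x)/2 + pi/4)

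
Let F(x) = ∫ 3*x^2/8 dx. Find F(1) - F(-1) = 1/4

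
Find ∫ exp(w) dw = exp(w) + C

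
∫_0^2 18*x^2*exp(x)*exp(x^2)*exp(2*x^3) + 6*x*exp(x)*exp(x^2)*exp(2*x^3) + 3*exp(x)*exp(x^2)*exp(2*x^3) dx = -3 + 3*exp(22)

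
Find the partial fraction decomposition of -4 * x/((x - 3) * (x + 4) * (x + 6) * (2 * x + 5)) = -80/(231*(2*x + 5)) - 4/(21*(x + 6)) + 8/(21*(x + 4)) - 4/(231*(x - 3))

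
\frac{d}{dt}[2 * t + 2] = 2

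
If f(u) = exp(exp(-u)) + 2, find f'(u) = -exp(-u + exp(-u))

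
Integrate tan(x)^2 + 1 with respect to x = tan(x) + C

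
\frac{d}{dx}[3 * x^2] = 6*x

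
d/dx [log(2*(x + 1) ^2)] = 2/(x + 1)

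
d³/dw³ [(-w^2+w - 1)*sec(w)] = (w^2*sin(w)/cos(w) - 6*w^2*sin(w)/cos(w)^3 - w*sin(w)/cos(w) + 6*w*sin(w)/cos(w)^3 + 6*w - 12*w/cos(w)^2 - 5*sin(w)/cos(w) - 6*sin(w)/cos(w)^3 - 3 + 6/cos(w)^2)/cos(w)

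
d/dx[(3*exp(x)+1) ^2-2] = 18*exp(2*x) + 6*exp(x)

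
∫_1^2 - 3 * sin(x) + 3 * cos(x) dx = 3*sqrt(2)*(-sin(pi/4 + 1) + sin(pi/4 + 2))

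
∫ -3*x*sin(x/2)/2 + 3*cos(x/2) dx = 3*x*cos(x/2) + C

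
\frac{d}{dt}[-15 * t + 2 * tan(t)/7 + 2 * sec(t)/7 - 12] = 2*tan(t)^2/7 + 2*tan(t)*sec(t)/7 - 103/7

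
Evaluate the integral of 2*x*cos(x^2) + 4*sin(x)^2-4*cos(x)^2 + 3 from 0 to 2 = 6 - sin(4)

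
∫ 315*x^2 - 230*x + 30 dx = 105*x^3 - 115*x^2 + 30*x + C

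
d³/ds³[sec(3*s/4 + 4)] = 81*tan(3*s/4 + 4)^3*sec(3*s/4 + 4)/32 + 135*tan(3*s/4 + 4)*sec(3*s/4 + 4)/64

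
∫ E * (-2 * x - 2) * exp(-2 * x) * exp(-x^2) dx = exp(2 - (x + 1)^2) + C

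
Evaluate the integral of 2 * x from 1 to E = -1 + exp(2)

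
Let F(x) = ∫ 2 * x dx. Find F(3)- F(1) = 8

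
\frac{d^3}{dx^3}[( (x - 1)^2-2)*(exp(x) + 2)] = x^2*exp(x) + 4*x*exp(x) - exp(x)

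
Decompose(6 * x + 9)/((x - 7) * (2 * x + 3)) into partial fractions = 3/(x - 7)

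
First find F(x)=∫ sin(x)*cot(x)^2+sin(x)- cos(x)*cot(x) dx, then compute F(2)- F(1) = -cos(2) + cos(1)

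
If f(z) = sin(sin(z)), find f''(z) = -sin(z)*cos(sin(z)) - sin(sin(z))*cos(z)^2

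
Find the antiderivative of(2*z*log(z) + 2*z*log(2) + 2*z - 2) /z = 2*(z - 1)*log(2*z) + C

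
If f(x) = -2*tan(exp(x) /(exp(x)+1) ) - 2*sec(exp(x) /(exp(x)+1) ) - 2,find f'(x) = -2*(sin(exp(x)/(exp(x) + 1)) + 1)*exp(x)/((exp(2*x) + 2*exp(x) + 1)*cos(exp(x)/(exp(x) + 1))^2)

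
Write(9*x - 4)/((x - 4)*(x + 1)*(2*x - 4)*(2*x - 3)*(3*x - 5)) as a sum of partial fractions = 891/(112*(3*x - 5)) - 76/(25*(2*x - 3)) - 13/(1200*(x + 1)) - 7/(6*(x - 2)) + 8/(175*(x - 4))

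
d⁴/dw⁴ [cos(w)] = cos(w)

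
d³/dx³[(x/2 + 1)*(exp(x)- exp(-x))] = (x*exp(2*x) + x + 5*exp(2*x) - 1)*exp(-x)/2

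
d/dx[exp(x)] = exp(x)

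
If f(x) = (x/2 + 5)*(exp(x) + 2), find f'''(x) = x*exp(x)/2 + 13*exp(x)/2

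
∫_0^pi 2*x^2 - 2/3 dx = -2*pi/3 + 2*pi^3/3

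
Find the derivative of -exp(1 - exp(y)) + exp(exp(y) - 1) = (exp(y) + exp(y + 2*exp(y) - 2))*exp(1 - exp(y))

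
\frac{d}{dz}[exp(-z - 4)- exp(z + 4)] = (-exp(2*z + 8) - 1)*exp(-z - 4)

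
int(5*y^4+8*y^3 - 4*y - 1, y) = y^5 + 2*y^4 - 2*y^2 - y + C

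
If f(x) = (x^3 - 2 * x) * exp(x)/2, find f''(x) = x^3*exp(x)/2 + 3*x^2*exp(x) + 2*x*exp(x) - 2*exp(x)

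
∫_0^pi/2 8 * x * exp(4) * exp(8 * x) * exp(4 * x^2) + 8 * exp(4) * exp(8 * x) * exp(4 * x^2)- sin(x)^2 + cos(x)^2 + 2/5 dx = -exp(4) + pi/5 + exp((2 + pi)^2)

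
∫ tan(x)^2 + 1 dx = tan(x) + C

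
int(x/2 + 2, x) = x^2/4 + 2*x + C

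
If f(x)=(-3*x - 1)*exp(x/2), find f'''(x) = -3*x*exp(x/2)/8 - 19*exp(x/2)/8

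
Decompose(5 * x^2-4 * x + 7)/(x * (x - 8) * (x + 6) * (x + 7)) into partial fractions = -8/(3*(x + 7)) + 211/(84*(x + 6)) + 59/(336*(x - 8)) - 1/(48*x)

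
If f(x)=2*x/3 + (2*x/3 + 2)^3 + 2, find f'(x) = 8*x^2/9 + 16*x/3 + 26/3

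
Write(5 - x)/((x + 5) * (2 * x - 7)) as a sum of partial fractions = 3/(17*(2*x - 7)) - 10/(17*(x + 5))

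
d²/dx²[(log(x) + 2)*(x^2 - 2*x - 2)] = (2*x^2*log(x) + 7*x^2 - 2*x + 2)/x^2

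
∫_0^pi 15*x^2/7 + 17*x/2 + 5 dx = 5*pi + 5*pi^3/7 + 17*pi^2/4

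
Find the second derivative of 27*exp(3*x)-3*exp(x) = 243*exp(3*x) - 3*exp(x)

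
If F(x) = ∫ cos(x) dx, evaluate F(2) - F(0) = sin(2)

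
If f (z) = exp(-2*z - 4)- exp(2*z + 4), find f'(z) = (-2*exp(4*z + 8) - 2)*exp(-2*z - 4)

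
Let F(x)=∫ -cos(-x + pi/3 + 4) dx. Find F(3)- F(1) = -sin(pi/3 + 3) + sin(1 + pi/3)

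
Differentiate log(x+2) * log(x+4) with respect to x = (x*log(x + 2) + x*log(x + 4) + 2*log(x + 2) + 4*log(x + 4))/(x^2 + 6*x + 8)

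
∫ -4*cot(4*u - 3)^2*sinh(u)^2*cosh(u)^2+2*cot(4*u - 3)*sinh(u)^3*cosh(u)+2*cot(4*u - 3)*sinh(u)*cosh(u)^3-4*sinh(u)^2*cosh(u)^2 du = (cosh(4*u) - 1)*cot(4*u - 3)/8 + C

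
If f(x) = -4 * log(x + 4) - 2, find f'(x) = -4/(x + 4)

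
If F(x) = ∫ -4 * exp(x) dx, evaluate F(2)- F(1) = -4*exp(2) + 4*E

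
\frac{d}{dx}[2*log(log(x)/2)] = 2/(x*log(x))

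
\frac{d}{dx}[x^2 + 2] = 2*x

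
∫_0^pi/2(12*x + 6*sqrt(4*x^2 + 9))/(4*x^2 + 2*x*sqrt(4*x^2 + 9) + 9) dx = 3*log(pi/3 + sqrt(1 + pi^2/9))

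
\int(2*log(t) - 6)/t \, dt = (log(t) - 3)^2 + C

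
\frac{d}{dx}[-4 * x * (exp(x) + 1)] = -4*x*exp(x) - 4*exp(x) - 4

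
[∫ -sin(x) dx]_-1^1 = 0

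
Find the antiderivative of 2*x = x^2 + C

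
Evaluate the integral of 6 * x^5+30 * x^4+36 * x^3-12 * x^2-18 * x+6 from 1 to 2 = 335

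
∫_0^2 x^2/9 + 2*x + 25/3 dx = 566/27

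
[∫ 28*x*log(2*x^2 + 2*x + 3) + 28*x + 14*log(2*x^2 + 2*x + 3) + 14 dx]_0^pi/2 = -21*log(3) + 7*(3 + pi + pi^2/2)*log(3 + pi + pi^2/2)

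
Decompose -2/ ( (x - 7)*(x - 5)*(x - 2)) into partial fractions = -2/(15*(x - 2)) + 1/(3*(x - 5)) - 1/(5*(x - 7))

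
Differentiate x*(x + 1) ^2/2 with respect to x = 3*x^2/2 + 2*x + 1/2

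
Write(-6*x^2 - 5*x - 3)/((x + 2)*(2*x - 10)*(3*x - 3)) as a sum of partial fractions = -17/(126*(x + 2)) + 7/(36*(x - 1)) - 89/(84*(x - 5))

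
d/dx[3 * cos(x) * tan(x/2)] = -3*sin(x)*tan(x/2) + 3*cos(x)/(2*cos(x/2)^2)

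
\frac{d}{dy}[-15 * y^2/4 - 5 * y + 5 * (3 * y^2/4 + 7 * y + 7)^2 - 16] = 45*y^3/4 + 315*y^2/2 + 1175*y/2 + 485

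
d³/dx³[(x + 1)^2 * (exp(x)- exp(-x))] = (x^2*exp(2*x) + x^2 + 8*x*exp(2*x) - 4*x + 13*exp(2*x) + 1)*exp(-x)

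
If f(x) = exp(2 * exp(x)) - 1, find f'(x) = 2*exp(x + 2*exp(x))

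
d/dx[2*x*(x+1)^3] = 8*x^3 + 18*x^2 + 12*x + 2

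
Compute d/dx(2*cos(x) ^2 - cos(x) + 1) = sin(x) - 2*sin(2*x)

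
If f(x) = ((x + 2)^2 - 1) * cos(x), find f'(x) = -x^2*sin(x) - 4*x*sin(x) + 2*x*cos(x) - 3*sin(x) + 4*cos(x)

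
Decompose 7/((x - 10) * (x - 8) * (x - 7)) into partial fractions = 7/(3*(x - 7)) - 7/(2*(x - 8)) + 7/(6*(x - 10))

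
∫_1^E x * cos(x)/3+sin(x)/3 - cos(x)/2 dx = sin(1)/6 + (-1/2 + E/3)*sin(E)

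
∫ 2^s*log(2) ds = 2^s + C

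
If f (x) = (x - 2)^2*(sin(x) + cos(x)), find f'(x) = -x^2*sin(x) + x^2*cos(x) + 6*x*sin(x) - 2*x*cos(x) - 8*sin(x)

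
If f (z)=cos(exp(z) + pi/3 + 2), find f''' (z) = (exp(2*z)*sin(exp(z) + pi/3 + 2) - 3*exp(z)*cos(exp(z) + pi/3 + 2) - sin(exp(z) + pi/3 + 2))*exp(z)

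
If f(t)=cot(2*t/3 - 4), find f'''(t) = -16*cot(2*t/3 - 4)^4/9 - 64*cot(2*t/3 - 4)^2/27 - 16/27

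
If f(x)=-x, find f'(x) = -1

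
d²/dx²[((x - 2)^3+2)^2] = 30*x^4 - 240*x^3 + 720*x^2 - 936*x + 432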